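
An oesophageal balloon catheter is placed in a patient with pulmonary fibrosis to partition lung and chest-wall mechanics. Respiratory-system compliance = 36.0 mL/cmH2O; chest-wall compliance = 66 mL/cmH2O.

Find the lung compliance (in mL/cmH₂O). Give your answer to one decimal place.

1/CL = 1/Crs − 1/Ccw.
1/CL = 1/36.0 − 1/66 = 0.01263.
CL = 79.177 mL/cmH2O.

79.2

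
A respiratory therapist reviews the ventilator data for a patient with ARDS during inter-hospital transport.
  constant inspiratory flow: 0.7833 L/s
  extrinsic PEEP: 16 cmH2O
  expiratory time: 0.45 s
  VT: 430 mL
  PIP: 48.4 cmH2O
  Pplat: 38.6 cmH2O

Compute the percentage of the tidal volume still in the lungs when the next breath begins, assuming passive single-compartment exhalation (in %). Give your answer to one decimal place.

R = (PIP − Pplat)/V̇ = (48.4 − 38.6) / 0.7833 = 9.8/0.7833 = 12.511 cmH2O·s/L.
C = Vt/(Pplat − PEEP) = 430.0 / (38.6 − 16) = 430.0/22.6 = 19.027 mL/cmH2O.
τ = R × C = 12.511 × 0.01903 L/cmH2O = 0.2381 s.
Fraction remaining at end-expiration = e^(−Te/τ) = e^(−0.45/0.2381) = 0.1511 → 15.11%.

15.1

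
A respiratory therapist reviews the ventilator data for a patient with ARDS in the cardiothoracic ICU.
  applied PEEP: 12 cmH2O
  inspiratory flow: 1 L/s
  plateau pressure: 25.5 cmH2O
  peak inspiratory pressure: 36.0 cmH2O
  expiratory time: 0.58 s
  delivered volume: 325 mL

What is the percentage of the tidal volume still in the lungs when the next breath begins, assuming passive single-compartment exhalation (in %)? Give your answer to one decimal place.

10.1

R = (PIP − Pplat)/V̇ = (36.0 − 25.5) / 1 = 10.5/1 = 10.5 cmH2O·s/L.
C = Vt/(Pplat − PEEP) = 325.0 / (25.5 − 12) = 325.0/13.5 = 24.074 mL/cmH2O.
τ = R × C = 10.5 × 0.02407 L/cmH2O = 0.2527 s.
Fraction remaining at end-expiration = e^(−Te/τ) = e^(−0.58/0.2527) = 0.1007 → 10.07%.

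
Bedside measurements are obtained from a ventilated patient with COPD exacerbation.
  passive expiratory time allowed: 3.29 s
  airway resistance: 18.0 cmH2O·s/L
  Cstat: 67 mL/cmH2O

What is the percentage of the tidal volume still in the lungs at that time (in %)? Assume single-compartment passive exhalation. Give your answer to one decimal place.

τ = R × C = 18.0 × 67 mL/cmH2O = 18.0 × 0.067 L/cmH2O = 1.206 s.
Passive exhalation: V(t)/V₀ = e^(−t/τ) = e^(−3.29/1.206) = 0.06535.
Fraction remaining = 0.06535 → 6.535%.

6.5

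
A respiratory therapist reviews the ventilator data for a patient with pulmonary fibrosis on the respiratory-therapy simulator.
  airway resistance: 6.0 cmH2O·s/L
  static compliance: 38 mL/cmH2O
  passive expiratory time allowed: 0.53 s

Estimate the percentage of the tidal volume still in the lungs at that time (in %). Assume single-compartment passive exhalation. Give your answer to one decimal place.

9.8

τ = R × C = 6.0 × 38 mL/cmH2O = 6.0 × 0.038 L/cmH2O = 0.228 s.
Passive exhalation: V(t)/V₀ = e^(−t/τ) = e^(−0.53/0.228) = 0.09783.
Fraction remaining = 0.09783 → 9.783%.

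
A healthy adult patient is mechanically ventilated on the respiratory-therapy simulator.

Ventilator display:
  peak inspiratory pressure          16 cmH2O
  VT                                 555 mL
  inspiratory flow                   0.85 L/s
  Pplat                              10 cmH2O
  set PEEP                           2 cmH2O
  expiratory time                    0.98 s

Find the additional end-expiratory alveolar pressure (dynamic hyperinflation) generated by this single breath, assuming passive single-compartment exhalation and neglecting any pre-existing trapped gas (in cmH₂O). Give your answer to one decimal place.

1.1

R = (PIP − Pplat)/V̇ = (16 − 10) / 0.85 = 6.0/0.85 = 7.059 cmH2O·s/L.
C = Vt/(Pplat − PEEP) = 555.0 / (10 − 2) = 555.0/8.0 = 69.375 mL/cmH2O.
τ = R × C = 7.059 × 0.06938 L/cmH2O = 0.4898 s.
Fraction remaining = e^(−Te/τ) = e^(−0.98/0.4898) = 0.1352; trapped volume = 555.0 × 0.1352 = 75.036 mL.
Additional alveolar pressure from trapping ≈ V_trapped / C = 75.036 / 69.375 = 1.082 cmH2O.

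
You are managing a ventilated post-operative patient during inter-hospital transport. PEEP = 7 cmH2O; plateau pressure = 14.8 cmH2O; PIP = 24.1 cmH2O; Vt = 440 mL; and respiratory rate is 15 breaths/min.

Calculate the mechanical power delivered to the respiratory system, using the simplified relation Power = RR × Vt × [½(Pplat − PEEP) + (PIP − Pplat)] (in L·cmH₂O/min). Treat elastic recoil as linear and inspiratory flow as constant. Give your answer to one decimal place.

87.1

Per-breath work = Vt × [½(Pplat−PEEP) + (PIP−Pplat)] = 0.440 × [0.5×7.8 + 9.3] = 0.440 × 13.2 = 5.808 L·cmH2O.
Power = 15 × 5.808 = 87.12 L·cmH2O/min.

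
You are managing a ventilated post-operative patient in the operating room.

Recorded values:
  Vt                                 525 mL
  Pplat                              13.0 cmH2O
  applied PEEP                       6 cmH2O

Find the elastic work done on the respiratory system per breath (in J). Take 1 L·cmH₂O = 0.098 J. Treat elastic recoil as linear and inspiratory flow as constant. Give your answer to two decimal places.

Elastic work ≈ ½ × (Pplat − PEEP) × Vt = 0.5 × (13.0 − 6) × 0.525 L = 0.5 × 7.0 × 0.525 = 1.838 L·cmH2O.
× 0.098 J/(L·cmH2O) → 0.1801 J.

0.18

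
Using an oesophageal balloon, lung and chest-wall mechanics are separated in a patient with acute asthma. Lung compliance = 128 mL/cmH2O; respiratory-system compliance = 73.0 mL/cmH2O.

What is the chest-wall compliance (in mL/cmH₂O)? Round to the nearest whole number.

1/Ccw = 1/Crs − 1/CL.
1/Ccw = 1/73.0 − 1/128 = 0.005886.
Ccw = 169.89 mL/cmH2O.

170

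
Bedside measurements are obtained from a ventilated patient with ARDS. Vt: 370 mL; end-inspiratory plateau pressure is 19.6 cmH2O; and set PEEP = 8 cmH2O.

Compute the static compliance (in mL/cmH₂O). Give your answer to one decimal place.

31.9

Cstat = Vt / (Pplat − PEEP) = 370 / (19.6 − 8) = 370 / 11.6 = 31.897 mL/cmH2O.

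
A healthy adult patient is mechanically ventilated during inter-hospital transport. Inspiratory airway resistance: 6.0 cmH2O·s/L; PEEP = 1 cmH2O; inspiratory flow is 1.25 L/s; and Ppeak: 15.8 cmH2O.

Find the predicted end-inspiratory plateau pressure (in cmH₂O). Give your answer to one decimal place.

8.3

Pplat = PIP − Raw × flow = 15.8 − 6.0 × 1.25 = 15.8 − 7.5 = 8.3 cmH2O.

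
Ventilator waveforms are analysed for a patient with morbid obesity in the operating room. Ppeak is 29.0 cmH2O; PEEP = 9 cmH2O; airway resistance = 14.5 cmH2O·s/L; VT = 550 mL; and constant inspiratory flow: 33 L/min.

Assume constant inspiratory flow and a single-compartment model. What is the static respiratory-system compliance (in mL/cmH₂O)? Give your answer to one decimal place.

45.7

Flow: 33 L/min ÷ 60 = 0.55 L/s.
Equation of motion (constant flow): PIP = Vt/C + R·V̇ + PEEP.
Vt/C = PIP − R·V̇ − PEEP = 29.0 − 14.5×0.55 − 9 = 29.0 − 7.975 − 9 = 12.025 cmH2O.
C = Vt / 12.025 = 550 / 12.025 = 45.738 mL/cmH2O.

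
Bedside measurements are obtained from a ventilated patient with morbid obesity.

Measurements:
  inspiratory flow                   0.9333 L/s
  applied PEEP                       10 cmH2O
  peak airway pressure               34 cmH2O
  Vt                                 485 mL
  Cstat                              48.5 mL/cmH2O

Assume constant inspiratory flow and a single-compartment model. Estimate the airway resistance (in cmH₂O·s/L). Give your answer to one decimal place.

Equation of motion (constant flow): PIP = Vt/C + R·V̇ + PEEP.
R·V̇ = PIP − Vt/C − PEEP = 34 − 485/48.5 − 10 = 34 − 10.0 − 10 = 14.0 cmH2O.
R = 14.0 / 0.9333 = 15.001 cmH2O·s/L.

15.0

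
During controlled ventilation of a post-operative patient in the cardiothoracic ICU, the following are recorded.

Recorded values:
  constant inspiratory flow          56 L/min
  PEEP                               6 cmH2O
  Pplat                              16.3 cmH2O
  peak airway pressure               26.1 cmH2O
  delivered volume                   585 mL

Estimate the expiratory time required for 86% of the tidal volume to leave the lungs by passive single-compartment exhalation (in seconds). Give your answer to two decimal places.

1.17

Flow: 56 L/min ÷ 60 = 0.9333 L/s.
R = (PIP − Pplat)/V̇ = (26.1 − 16.3) / 0.9333 = 9.8/0.9333 = 10.5 cmH2O·s/L.
C = Vt/(Pplat − PEEP) = 585.0 / (16.3 − 6) = 585.0/10.3 = 56.796 mL/cmH2O.
τ = R × C = 10.5 × 0.0568 L/cmH2O = 0.5964 s.
t = −τ·ln(1 − 0.86) = −0.5964·ln(0.14) = 1.173 s.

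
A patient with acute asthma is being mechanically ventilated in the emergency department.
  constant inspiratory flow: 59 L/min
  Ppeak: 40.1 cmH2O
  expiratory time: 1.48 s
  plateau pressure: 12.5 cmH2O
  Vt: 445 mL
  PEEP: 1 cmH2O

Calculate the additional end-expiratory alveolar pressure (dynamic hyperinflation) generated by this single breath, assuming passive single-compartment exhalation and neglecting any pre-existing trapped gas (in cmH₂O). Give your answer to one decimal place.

2.9

Flow: 59 L/min ÷ 60 = 0.9833 L/s.
R = (PIP − Pplat)/V̇ = (40.1 − 12.5) / 0.9833 = 27.6/0.9833 = 28.069 cmH2O·s/L.
C = Vt/(Pplat − PEEP) = 445.0 / (12.5 − 1) = 445.0/11.5 = 38.696 mL/cmH2O.
τ = R × C = 28.069 × 0.0387 L/cmH2O = 1.086 s.
Fraction remaining = e^(−Te/τ) = e^(−1.48/1.086) = 0.2559; trapped volume = 445.0 × 0.2559 = 113.88 mL.
Additional alveolar pressure from trapping ≈ V_trapped / C = 113.88 / 38.696 = 2.943 cmH2O.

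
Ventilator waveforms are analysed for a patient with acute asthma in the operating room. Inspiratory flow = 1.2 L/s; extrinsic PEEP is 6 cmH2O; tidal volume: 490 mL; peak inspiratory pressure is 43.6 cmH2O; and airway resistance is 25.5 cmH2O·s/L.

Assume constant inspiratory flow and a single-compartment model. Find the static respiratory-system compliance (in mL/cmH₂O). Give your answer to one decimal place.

Equation of motion (constant flow): PIP = Vt/C + R·V̇ + PEEP.
Vt/C = PIP − R·V̇ − PEEP = 43.6 − 25.5×1.2 − 6 = 43.6 − 30.6 − 6 = 7.0 cmH2O.
C = Vt / 7.0 = 490 / 7.0 = 70.0 mL/cmH2O.

70.0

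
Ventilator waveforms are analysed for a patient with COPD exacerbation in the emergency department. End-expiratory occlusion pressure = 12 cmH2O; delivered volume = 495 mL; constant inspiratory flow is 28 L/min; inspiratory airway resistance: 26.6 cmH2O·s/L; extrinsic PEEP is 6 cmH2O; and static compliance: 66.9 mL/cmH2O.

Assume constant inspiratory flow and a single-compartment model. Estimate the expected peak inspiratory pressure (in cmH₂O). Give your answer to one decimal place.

31.8

Flow: 28 L/min ÷ 60 = 0.4667 L/s.
Total PEEP = 12 cmH2O (set 6 + intrinsic 6); this is the baseline alveolar pressure.
Equation of motion (constant flow): PIP = Vt/C + R·V̇ + PEEP.
PIP = 495/66.9 + 26.6×0.4667 + 12 = 7.399 + 12.414 + 12 = 31.813 cmH2O.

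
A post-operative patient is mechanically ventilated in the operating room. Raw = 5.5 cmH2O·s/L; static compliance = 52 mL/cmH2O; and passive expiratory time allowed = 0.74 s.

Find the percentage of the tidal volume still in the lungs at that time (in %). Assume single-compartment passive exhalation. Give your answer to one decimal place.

7.5

τ = R × C = 5.5 × 52 mL/cmH2O = 5.5 × 0.052 L/cmH2O = 0.286 s.
Passive exhalation: V(t)/V₀ = e^(−t/τ) = e^(−0.74/0.286) = 0.07521.
Fraction remaining = 0.07521 → 7.521%.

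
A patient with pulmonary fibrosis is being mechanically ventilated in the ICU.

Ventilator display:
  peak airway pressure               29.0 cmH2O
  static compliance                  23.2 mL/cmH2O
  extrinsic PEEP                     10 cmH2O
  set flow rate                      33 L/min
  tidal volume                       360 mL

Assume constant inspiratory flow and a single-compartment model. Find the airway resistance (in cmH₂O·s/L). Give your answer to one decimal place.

Flow: 33 L/min ÷ 60 = 0.55 L/s.
Equation of motion (constant flow): PIP = Vt/C + R·V̇ + PEEP.
R·V̇ = PIP − Vt/C − PEEP = 29.0 − 360/23.2 − 10 = 29.0 − 15.517 − 10 = 3.483 cmH2O.
R = 3.483 / 0.55 = 6.333 cmH2O·s/L.

6.3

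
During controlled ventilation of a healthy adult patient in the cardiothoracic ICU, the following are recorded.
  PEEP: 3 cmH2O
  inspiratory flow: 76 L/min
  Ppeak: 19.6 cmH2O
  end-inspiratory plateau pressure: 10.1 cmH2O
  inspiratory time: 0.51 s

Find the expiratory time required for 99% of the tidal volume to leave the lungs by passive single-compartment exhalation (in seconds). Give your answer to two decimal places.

Flow: 76 L/min ÷ 60 = 1.2667 L/s.
Vt = flow × Ti = 1.2667 L/s × 0.51 s × 1000 mL/L = 646.02 mL.
R = (PIP − Pplat)/V̇ = (19.6 − 10.1) / 1.2667 = 9.5/1.2667 = 7.5 cmH2O·s/L.
C = Vt/(Pplat − PEEP) = 646.02 / (10.1 − 3) = 646.02/7.1 = 90.989 mL/cmH2O.
τ = R × C = 7.5 × 0.09099 L/cmH2O = 0.6824 s.
t = −τ·ln(1 − 0.99) = −0.6824·ln(0.01) = 3.143 s.

3.14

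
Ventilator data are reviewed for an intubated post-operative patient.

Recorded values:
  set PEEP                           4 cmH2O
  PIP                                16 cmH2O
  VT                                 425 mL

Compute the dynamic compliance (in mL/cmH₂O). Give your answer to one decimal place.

35.4

Dynamic compliance = Vt / (PIP − PEEP) = 425 / (16 − 4) = 425 / 12.0 = 35.417 mL/cmH2O.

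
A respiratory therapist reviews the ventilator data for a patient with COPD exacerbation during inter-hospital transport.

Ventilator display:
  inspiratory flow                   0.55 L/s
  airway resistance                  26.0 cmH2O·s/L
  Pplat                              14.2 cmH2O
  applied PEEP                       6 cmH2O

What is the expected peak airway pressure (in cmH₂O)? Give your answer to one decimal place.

28.5

PIP = Pplat + Raw × flow = 14.2 + 26.0 × 0.55 = 14.2 + 14.3 = 28.5 cmH2O.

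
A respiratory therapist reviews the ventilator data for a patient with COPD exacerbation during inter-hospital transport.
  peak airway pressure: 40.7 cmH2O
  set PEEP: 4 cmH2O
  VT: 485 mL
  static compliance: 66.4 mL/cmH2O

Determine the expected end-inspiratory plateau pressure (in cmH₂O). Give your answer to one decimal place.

Pplat = PEEP + Vt / Cstat = 4 + 485 / 66.4 = 4 + 7.304 = 11.304 cmH2O.

11.3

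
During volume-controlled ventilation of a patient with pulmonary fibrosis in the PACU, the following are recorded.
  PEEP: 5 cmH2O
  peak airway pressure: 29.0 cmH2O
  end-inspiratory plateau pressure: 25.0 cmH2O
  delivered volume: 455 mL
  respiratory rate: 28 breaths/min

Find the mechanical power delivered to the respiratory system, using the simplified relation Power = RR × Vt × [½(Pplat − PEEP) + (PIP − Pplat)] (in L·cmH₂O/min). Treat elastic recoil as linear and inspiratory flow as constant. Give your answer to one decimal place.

Per-breath work = Vt × [½(Pplat−PEEP) + (PIP−Pplat)] = 0.455 × [0.5×20.0 + 4.0] = 0.455 × 14.0 = 6.37 L·cmH2O.
Power = 28 × 6.37 = 178.36 L·cmH2O/min.

178.4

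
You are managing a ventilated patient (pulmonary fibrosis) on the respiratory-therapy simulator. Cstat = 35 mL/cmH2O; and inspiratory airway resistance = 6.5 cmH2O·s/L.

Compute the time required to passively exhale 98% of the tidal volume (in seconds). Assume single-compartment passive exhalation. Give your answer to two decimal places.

0.89

τ = R × C = 6.5 × 35 mL/cmH2O = 6.5 × 0.035 L/cmH2O = 0.2275 s.
Exhaled fraction f = 1 − e^(−t/τ) → t = −τ·ln(1 − f) = −0.2275·ln(0.02) = 0.89 s.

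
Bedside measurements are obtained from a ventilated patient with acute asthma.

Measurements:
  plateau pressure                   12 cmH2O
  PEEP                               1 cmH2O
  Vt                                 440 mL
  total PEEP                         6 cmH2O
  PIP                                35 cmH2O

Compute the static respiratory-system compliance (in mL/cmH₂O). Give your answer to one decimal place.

End-expiratory occlusion gives total PEEP = 6 cmH2O (intrinsic PEEP = 6 − 1 = 5). Use total PEEP for the elastic gradient.
Cstat = Vt / (Pplat − PEEPtotal) = 440 / (12 − 6) = 440 / 6.0 = 73.333 mL/cmH2O.

73.3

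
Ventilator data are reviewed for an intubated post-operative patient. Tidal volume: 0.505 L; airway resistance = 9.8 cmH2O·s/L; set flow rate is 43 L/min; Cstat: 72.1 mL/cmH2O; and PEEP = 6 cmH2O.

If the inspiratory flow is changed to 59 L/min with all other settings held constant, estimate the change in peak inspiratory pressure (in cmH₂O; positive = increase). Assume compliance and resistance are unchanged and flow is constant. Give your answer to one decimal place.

2.6

Flow: 43 L/min ÷ 60 = 0.7167 L/s.
New flow: 59 L/min ÷ 60 = 0.9833 L/s.
PIP = Vt/C + R·V̇ + PEEP (constant-flow equation of motion).
Only the resistive term changes: ΔPIP = R × ΔV̇ = 9.8 × (0.9833 − 0.7167) = 9.8 × 0.2666 = 2.613 cmH2O.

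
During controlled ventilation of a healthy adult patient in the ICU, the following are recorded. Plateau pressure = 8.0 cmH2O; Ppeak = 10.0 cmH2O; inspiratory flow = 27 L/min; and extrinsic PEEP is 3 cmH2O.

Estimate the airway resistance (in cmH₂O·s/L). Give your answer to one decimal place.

4.4

Flow: 27 L/min ÷ 60 = 0.45 L/s.
Raw = (PIP − Pplat) / flow = (10.0 − 8.0) / 0.45 = 2.0 / 0.45 = 4.444 cmH2O·s/L.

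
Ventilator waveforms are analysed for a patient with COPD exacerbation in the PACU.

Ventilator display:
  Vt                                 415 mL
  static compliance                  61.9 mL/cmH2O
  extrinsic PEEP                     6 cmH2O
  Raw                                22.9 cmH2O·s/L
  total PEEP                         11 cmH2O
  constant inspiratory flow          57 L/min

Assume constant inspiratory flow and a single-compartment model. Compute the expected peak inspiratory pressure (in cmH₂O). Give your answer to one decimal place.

Flow: 57 L/min ÷ 60 = 0.95 L/s.
Total PEEP = 11 cmH2O (set 6 + intrinsic 5); this is the baseline alveolar pressure.
Equation of motion (constant flow): PIP = Vt/C + R·V̇ + PEEP.
PIP = 415/61.9 + 22.9×0.95 + 11 = 6.704 + 21.755 + 11 = 39.459 cmH2O.

39.5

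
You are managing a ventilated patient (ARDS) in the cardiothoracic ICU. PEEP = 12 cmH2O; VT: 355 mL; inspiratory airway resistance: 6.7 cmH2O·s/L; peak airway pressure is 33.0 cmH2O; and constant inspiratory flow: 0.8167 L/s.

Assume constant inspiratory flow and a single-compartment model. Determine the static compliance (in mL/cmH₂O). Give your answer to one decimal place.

22.9

Equation of motion (constant flow): PIP = Vt/C + R·V̇ + PEEP.
Vt/C = PIP − R·V̇ − PEEP = 33.0 − 6.7×0.8167 − 12 = 33.0 − 5.472 − 12 = 15.528 cmH2O.
C = Vt / 15.528 = 355 / 15.528 = 22.862 mL/cmH2O.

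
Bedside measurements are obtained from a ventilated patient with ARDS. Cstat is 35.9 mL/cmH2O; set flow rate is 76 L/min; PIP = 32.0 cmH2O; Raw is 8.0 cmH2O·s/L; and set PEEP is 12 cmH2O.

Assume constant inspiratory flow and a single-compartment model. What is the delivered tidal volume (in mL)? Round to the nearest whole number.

Flow: 76 L/min ÷ 60 = 1.2667 L/s.
Equation of motion (constant flow): PIP = Vt/C + R·V̇ + PEEP.
Vt/C = PIP − R·V̇ − PEEP = 32.0 − 10.134 − 12 = 9.866 cmH2O.
Vt = C × 9.866 = 35.9 × 9.866 = 354.19 mL.

354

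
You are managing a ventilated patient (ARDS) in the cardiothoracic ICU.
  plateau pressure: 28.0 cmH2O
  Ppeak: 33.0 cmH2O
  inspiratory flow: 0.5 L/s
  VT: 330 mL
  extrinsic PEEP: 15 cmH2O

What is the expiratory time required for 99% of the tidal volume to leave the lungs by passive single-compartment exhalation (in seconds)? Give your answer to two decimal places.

1.17

R = (PIP − Pplat)/V̇ = (33.0 − 28.0) / 0.5 = 5.0/0.5 = 10.0 cmH2O·s/L.
C = Vt/(Pplat − PEEP) = 330.0 / (28.0 − 15) = 330.0/13.0 = 25.385 mL/cmH2O.
τ = R × C = 10.0 × 0.02539 L/cmH2O = 0.2539 s.
t = −τ·ln(1 − 0.99) = −0.2539·ln(0.01) = 1.169 s.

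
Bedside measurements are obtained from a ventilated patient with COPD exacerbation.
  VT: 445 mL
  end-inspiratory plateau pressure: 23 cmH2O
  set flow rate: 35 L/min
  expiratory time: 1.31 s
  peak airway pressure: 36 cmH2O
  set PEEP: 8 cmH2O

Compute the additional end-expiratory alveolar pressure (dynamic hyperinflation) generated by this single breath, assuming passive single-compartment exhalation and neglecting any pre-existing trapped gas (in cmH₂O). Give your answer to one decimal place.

2.1

Flow: 35 L/min ÷ 60 = 0.5833 L/s.
R = (PIP − Pplat)/V̇ = (36 − 23) / 0.5833 = 13.0/0.5833 = 22.287 cmH2O·s/L.
C = Vt/(Pplat − PEEP) = 445.0 / (23 − 8) = 445.0/15.0 = 29.667 mL/cmH2O.
τ = R × C = 22.287 × 0.02967 L/cmH2O = 0.6613 s.
Fraction remaining = e^(−Te/τ) = e^(−1.31/0.6613) = 0.1379; trapped volume = 445.0 × 0.1379 = 61.366 mL.
Additional alveolar pressure from trapping ≈ V_trapped / C = 61.366 / 29.667 = 2.068 cmH2O.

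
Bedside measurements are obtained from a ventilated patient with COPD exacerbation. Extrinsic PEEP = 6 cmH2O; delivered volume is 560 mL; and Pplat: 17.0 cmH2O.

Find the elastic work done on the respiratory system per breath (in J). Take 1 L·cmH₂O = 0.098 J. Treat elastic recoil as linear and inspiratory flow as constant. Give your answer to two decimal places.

Elastic work ≈ ½ × (Pplat − PEEP) × Vt = 0.5 × (17.0 − 6) × 0.560 L = 0.5 × 11.0 × 0.560 = 3.08 L·cmH2O.
× 0.098 J/(L·cmH2O) → 0.3018 J.

0.30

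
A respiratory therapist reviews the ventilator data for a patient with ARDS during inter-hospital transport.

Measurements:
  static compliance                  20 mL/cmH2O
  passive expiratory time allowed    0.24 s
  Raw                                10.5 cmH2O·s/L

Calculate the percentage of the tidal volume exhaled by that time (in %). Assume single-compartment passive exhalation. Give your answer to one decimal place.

68.1

τ = R × C = 10.5 × 20 mL/cmH2O = 10.5 × 0.020 L/cmH2O = 0.21 s.
Passive exhalation: V(t)/V₀ = e^(−t/τ) = e^(−0.24/0.21) = 0.3189.
Fraction exhaled = 1 − 0.3189 = 0.6811 → 68.11%.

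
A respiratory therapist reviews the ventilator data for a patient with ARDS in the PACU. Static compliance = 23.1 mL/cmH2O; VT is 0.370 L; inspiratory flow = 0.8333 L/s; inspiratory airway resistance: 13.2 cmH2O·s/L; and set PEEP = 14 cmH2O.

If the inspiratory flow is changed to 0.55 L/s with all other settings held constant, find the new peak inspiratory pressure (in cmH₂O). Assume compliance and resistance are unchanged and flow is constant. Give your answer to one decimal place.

PIP = Vt/C + R·V̇ + PEEP (constant-flow equation of motion).
Only the resistive term changes: ΔPIP = R × ΔV̇ = 13.2 × (0.55 − 0.8333) = 13.2 × -0.2833 = -3.74 cmH2O.
Original PIP = 370/23.1 + 13.2×0.8333 + 14 = 41.017 cmH2O; new PIP = 41.017 + (-3.74) = 37.277 cmH2O.

37.3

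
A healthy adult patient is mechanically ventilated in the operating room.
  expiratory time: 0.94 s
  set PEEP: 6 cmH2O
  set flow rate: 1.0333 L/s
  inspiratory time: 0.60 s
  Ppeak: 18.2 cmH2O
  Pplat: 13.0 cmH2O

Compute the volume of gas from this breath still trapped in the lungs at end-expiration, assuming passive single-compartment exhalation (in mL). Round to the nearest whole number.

75

Vt = flow × Ti = 1.0333 L/s × 0.60 s × 1000 mL/L = 619.98 mL.
R = (PIP − Pplat)/V̇ = (18.2 − 13.0) / 1.0333 = 5.2/1.0333 = 5.032 cmH2O·s/L.
C = Vt/(Pplat − PEEP) = 619.98 / (13.0 − 6) = 619.98/7.0 = 88.569 mL/cmH2O.
τ = R × C = 5.032 × 0.08857 L/cmH2O = 0.4457 s.
Fraction remaining = e^(−Te/τ) = e^(−0.94/0.4457) = 0.1214.
Trapped volume = 619.98 × 0.1214 = 75.266 mL.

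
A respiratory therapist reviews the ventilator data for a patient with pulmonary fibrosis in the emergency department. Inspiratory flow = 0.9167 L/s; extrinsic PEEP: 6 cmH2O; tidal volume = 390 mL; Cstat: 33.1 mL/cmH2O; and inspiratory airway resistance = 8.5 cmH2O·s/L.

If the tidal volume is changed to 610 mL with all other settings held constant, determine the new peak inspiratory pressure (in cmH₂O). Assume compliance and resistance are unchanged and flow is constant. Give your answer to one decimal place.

PIP = Vt/C + R·V̇ + PEEP (constant-flow equation of motion).
Only the elastic term changes: ΔPIP = ΔVt / C = (610 − 390) / 33.1 = 6.647 cmH2O.
Original PIP = 390/33.1 + 8.5×0.9167 + 6 = 25.574 cmH2O; new PIP = 25.574 + (6.647) = 32.221 cmH2O.

32.2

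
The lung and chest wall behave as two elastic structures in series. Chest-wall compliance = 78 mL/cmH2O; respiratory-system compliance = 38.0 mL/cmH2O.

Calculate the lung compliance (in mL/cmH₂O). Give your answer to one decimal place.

74.1

1/CL = 1/Crs − 1/Ccw.
1/CL = 1/38.0 − 1/78 = 0.0135.
CL = 74.074 mL/cmH2O.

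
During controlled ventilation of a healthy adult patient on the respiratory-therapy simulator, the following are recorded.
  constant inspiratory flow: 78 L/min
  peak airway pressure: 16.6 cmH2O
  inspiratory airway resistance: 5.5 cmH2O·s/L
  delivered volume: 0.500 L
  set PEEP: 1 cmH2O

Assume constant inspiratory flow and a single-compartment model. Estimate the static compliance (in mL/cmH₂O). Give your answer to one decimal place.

Flow: 78 L/min ÷ 60 = 1.3 L/s.
Equation of motion (constant flow): PIP = Vt/C + R·V̇ + PEEP.
Vt/C = PIP − R·V̇ − PEEP = 16.6 − 5.5×1.3 − 1 = 16.6 − 7.15 − 1 = 8.45 cmH2O.
C = Vt / 8.45 = 500 / 8.45 = 59.172 mL/cmH2O.

59.2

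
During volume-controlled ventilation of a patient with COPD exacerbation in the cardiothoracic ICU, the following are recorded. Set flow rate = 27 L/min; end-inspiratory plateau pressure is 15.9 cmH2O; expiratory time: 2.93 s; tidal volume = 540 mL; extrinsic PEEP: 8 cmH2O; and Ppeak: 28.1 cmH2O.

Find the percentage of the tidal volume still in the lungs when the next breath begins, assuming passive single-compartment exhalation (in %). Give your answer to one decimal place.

Flow: 27 L/min ÷ 60 = 0.45 L/s.
R = (PIP − Pplat)/V̇ = (28.1 − 15.9) / 0.45 = 12.2/0.45 = 27.111 cmH2O·s/L.
C = Vt/(Pplat − PEEP) = 540.0 / (15.9 − 8) = 540.0/7.9 = 68.354 mL/cmH2O.
τ = R × C = 27.111 × 0.06835 L/cmH2O = 1.853 s.
Fraction remaining at end-expiration = e^(−Te/τ) = e^(−2.93/1.853) = 0.2057 → 20.57%.

20.6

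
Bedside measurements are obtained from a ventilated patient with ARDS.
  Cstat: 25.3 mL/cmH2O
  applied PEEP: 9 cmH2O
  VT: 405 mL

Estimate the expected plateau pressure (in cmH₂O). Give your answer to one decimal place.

Pplat = PEEP + Vt / Cstat = 9 + 405 / 25.3 = 9 + 16.008 = 25.008 cmH2O.

25.0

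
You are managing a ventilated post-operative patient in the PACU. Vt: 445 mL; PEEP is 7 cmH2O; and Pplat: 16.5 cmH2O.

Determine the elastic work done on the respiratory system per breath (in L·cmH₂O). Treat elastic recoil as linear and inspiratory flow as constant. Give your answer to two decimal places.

2.11

Elastic work ≈ ½ × (Pplat − PEEP) × Vt = 0.5 × (16.5 − 7) × 0.445 L = 0.5 × 9.5 × 0.445 = 2.114 L·cmH2O.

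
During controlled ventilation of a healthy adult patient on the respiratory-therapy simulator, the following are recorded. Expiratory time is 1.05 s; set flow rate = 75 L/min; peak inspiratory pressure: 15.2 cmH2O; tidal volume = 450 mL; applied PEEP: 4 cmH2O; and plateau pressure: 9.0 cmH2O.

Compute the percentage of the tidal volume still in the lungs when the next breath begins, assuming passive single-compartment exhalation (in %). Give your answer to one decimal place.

9.5

Flow: 75 L/min ÷ 60 = 1.25 L/s.
R = (PIP − Pplat)/V̇ = (15.2 − 9.0) / 1.25 = 6.2/1.25 = 4.96 cmH2O·s/L.
C = Vt/(Pplat − PEEP) = 450.0 / (9.0 − 4) = 450.0/5.0 = 90.0 mL/cmH2O.
τ = R × C = 4.96 × 0.09 L/cmH2O = 0.4464 s.
Fraction remaining at end-expiration = e^(−Te/τ) = e^(−1.05/0.4464) = 0.09516 → 9.516%.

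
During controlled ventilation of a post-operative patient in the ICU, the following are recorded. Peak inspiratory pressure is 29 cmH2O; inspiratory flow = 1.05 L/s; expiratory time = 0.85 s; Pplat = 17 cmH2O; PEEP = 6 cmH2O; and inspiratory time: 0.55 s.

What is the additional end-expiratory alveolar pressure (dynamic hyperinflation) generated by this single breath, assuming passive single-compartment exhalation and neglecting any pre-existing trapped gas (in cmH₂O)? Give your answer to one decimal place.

Vt = flow × Ti = 1.05 L/s × 0.55 s × 1000 mL/L = 577.5 mL.
R = (PIP − Pplat)/V̇ = (29 − 17) / 1.05 = 12.0/1.05 = 11.429 cmH2O·s/L.
C = Vt/(Pplat − PEEP) = 577.5 / (17 − 6) = 577.5/11.0 = 52.5 mL/cmH2O.
τ = R × C = 11.429 × 0.0525 L/cmH2O = 0.6 s.
Fraction remaining = e^(−Te/τ) = e^(−0.85/0.6) = 0.2425; trapped volume = 577.5 × 0.2425 = 140.04 mL.
Additional alveolar pressure from trapping ≈ V_trapped / C = 140.04 / 52.5 = 2.667 cmH2O.

2.7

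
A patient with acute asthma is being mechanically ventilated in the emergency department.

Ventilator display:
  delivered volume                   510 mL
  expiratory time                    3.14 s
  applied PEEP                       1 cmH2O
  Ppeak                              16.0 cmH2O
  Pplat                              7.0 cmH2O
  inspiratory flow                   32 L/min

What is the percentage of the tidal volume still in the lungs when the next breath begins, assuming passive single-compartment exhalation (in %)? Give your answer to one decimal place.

11.2

Flow: 32 L/min ÷ 60 = 0.5333 L/s.
R = (PIP − Pplat)/V̇ = (16.0 − 7.0) / 0.5333 = 9.0/0.5333 = 16.876 cmH2O·s/L.
C = Vt/(Pplat − PEEP) = 510.0 / (7.0 − 1) = 510.0/6.0 = 85.0 mL/cmH2O.
τ = R × C = 16.876 × 0.085 L/cmH2O = 1.434 s.
Fraction remaining at end-expiration = e^(−Te/τ) = e^(−3.14/1.434) = 0.112 → 11.2%.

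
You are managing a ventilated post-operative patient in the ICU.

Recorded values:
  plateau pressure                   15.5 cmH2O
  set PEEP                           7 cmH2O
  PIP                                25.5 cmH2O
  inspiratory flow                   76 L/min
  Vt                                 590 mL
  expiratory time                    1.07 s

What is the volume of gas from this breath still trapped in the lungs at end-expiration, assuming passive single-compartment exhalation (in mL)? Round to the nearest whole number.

Flow: 76 L/min ÷ 60 = 1.2667 L/s.
R = (PIP − Pplat)/V̇ = (25.5 − 15.5) / 1.2667 = 10.0/1.2667 = 7.895 cmH2O·s/L.
C = Vt/(Pplat − PEEP) = 590.0 / (15.5 − 7) = 590.0/8.5 = 69.412 mL/cmH2O.
τ = R × C = 7.895 × 0.06941 L/cmH2O = 0.548 s.
Fraction remaining = e^(−Te/τ) = e^(−1.07/0.548) = 0.1419.
Trapped volume = 590.0 × 0.1419 = 83.721 mL.

84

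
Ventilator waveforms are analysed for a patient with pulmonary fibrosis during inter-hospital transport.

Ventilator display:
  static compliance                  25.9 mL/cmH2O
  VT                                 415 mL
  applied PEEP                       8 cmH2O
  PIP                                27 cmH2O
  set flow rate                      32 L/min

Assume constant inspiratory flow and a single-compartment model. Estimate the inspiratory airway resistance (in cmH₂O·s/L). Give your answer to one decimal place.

5.6

Flow: 32 L/min ÷ 60 = 0.5333 L/s.
Equation of motion (constant flow): PIP = Vt/C + R·V̇ + PEEP.
R·V̇ = PIP − Vt/C − PEEP = 27 − 415/25.9 − 8 = 27 − 16.023 − 8 = 2.977 cmH2O.
R = 2.977 / 0.5333 = 5.582 cmH2O·s/L.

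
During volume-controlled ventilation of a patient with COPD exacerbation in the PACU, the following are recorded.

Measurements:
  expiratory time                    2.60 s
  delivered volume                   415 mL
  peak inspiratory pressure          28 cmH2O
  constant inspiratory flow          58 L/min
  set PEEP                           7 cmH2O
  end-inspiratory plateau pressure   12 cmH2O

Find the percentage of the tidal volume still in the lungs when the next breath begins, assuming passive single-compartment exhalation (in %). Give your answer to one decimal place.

15.1

Flow: 58 L/min ÷ 60 = 0.9667 L/s.
R = (PIP − Pplat)/V̇ = (28 − 12) / 0.9667 = 16.0/0.9667 = 16.551 cmH2O·s/L.
C = Vt/(Pplat − PEEP) = 415.0 / (12 − 7) = 415.0/5.0 = 83.0 mL/cmH2O.
τ = R × C = 16.551 × 0.083 L/cmH2O = 1.374 s.
Fraction remaining at end-expiration = e^(−Te/τ) = e^(−2.60/1.374) = 0.1507 → 15.07%.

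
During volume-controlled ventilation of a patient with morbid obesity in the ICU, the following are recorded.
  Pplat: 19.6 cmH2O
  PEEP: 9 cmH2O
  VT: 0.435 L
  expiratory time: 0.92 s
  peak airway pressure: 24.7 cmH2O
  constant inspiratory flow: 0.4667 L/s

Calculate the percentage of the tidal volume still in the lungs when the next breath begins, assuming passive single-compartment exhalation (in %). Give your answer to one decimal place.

12.9

R = (PIP − Pplat)/V̇ = (24.7 − 19.6) / 0.4667 = 5.1/0.4667 = 10.928 cmH2O·s/L.
C = Vt/(Pplat − PEEP) = 435.0 / (19.6 − 9) = 435.0/10.6 = 41.038 mL/cmH2O.
τ = R × C = 10.928 × 0.04104 L/cmH2O = 0.4485 s.
Fraction remaining at end-expiration = e^(−Te/τ) = e^(−0.92/0.4485) = 0.1286 → 12.86%.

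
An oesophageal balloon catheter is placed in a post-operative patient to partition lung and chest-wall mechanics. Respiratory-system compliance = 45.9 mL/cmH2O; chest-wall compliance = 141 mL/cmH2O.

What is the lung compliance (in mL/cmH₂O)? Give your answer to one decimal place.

68.1

1/CL = 1/Crs − 1/Ccw.
1/CL = 1/45.9 − 1/141 = 0.01469.
CL = 68.074 mL/cmH2O.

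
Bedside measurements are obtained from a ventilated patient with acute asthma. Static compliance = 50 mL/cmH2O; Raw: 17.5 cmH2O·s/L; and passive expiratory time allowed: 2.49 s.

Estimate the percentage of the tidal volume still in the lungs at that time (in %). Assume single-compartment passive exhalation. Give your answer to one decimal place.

τ = R × C = 17.5 × 50 mL/cmH2O = 17.5 × 0.050 L/cmH2O = 0.875 s.
Passive exhalation: V(t)/V₀ = e^(−t/τ) = e^(−2.49/0.875) = 0.05809.
Fraction remaining = 0.05809 → 5.809%.

5.8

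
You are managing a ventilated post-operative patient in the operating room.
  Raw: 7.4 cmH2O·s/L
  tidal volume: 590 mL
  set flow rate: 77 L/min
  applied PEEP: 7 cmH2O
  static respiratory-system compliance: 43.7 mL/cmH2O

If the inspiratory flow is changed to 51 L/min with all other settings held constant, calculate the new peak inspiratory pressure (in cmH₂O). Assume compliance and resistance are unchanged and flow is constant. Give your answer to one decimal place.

26.8

Flow: 77 L/min ÷ 60 = 1.2833 L/s.
New flow: 51 L/min ÷ 60 = 0.85 L/s.
PIP = Vt/C + R·V̇ + PEEP (constant-flow equation of motion).
Only the resistive term changes: ΔPIP = R × ΔV̇ = 7.4 × (0.85 − 1.2833) = 7.4 × -0.4333 = -3.206 cmH2O.
Original PIP = 590/43.7 + 7.4×1.2833 + 7 = 29.998 cmH2O; new PIP = 29.998 + (-3.206) = 26.792 cmH2O.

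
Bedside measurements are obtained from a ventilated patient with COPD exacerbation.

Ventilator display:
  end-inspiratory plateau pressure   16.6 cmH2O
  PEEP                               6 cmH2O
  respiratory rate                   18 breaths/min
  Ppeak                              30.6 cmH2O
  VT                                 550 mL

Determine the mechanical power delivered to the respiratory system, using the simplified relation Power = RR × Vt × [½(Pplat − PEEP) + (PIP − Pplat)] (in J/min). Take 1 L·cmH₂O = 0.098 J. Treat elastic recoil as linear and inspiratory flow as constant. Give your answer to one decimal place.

Per-breath work = Vt × [½(Pplat−PEEP) + (PIP−Pplat)] = 0.550 × [0.5×10.6 + 14.0] = 0.550 × 19.3 = 10.615 L·cmH2O.
Power = 18 × 10.615 = 191.07 L·cmH2O/min.
× 0.098 J/(L·cmH2O) → 18.725 J/min.

18.7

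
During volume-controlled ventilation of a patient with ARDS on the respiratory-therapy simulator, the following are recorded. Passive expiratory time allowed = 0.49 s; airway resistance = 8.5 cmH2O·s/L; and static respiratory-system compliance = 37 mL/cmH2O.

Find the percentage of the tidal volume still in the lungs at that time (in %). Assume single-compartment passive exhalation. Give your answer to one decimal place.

τ = R × C = 8.5 × 37 mL/cmH2O = 8.5 × 0.037 L/cmH2O = 0.3145 s.
Passive exhalation: V(t)/V₀ = e^(−t/τ) = e^(−0.49/0.3145) = 0.2106.
Fraction remaining = 0.2106 → 21.06%.

21.1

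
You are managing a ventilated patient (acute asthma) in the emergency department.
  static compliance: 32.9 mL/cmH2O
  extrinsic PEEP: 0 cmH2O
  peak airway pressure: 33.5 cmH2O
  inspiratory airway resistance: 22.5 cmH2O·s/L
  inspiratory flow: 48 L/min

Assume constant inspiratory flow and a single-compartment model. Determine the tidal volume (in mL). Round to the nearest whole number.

510

Flow: 48 L/min ÷ 60 = 0.8 L/s.
Equation of motion (constant flow): PIP = Vt/C + R·V̇ + PEEP.
Vt/C = PIP − R·V̇ − PEEP = 33.5 − 18.0 − 0 = 15.5 cmH2O.
Vt = C × 15.5 = 32.9 × 15.5 = 509.95 mL.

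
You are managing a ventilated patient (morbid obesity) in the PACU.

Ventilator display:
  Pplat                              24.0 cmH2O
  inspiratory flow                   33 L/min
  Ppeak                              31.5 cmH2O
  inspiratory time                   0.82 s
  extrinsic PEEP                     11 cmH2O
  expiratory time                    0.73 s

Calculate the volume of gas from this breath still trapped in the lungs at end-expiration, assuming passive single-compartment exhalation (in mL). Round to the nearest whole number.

Flow: 33 L/min ÷ 60 = 0.55 L/s.
Vt = flow × Ti = 0.55 L/s × 0.82 s × 1000 mL/L = 451.0 mL.
R = (PIP − Pplat)/V̇ = (31.5 − 24.0) / 0.55 = 7.5/0.55 = 13.636 cmH2O·s/L.
C = Vt/(Pplat − PEEP) = 451.0 / (24.0 − 11) = 451.0/13.0 = 34.692 mL/cmH2O.
τ = R × C = 13.636 × 0.03469 L/cmH2O = 0.473 s.
Fraction remaining = e^(−Te/τ) = e^(−0.73/0.473) = 0.2137.
Trapped volume = 451.0 × 0.2137 = 96.379 mL.

96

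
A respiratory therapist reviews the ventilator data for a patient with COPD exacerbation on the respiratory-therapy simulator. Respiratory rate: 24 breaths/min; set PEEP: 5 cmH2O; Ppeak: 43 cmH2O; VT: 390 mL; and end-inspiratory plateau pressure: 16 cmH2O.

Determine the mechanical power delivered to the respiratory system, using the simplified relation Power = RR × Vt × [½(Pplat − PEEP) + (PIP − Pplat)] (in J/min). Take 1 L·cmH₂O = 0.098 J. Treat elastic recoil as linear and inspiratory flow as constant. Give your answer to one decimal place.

29.8

Per-breath work = Vt × [½(Pplat−PEEP) + (PIP−Pplat)] = 0.390 × [0.5×11.0 + 27.0] = 0.390 × 32.5 = 12.675 L·cmH2O.
Power = 24 × 12.675 = 304.2 L·cmH2O/min.
× 0.098 J/(L·cmH2O) → 29.812 J/min.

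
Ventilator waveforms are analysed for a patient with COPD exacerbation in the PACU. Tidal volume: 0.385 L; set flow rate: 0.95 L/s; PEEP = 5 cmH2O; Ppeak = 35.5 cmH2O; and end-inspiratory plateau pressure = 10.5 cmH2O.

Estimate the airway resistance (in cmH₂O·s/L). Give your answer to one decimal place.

26.3

Raw = (PIP − Pplat) / flow = (35.5 − 10.5) / 0.95 = 25.0 / 0.95 = 26.316 cmH2O·s/L.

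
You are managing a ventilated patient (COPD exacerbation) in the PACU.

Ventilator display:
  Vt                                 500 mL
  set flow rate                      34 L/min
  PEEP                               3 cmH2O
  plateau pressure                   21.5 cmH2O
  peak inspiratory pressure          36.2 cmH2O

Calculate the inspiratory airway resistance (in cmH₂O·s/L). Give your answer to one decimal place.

25.9

Flow: 34 L/min ÷ 60 = 0.5667 L/s.
Raw = (PIP − Pplat) / flow = (36.2 − 21.5) / 0.5667 = 14.7 / 0.5667 = 25.94 cmH2O·s/L.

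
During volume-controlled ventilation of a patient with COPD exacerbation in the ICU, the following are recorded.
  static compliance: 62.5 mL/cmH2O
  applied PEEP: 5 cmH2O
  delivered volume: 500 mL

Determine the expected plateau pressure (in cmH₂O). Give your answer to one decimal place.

Pplat = PEEP + Vt / Cstat = 5 + 500 / 62.5 = 5 + 8.0 = 13.0 cmH2O.

13.0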